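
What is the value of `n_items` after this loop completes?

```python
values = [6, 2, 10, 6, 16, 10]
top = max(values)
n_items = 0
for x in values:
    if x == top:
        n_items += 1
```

Count of max value 16 in [6, 2, 10, 6, 16, 10]
`n_items` takes the values: 0 → 1

Answer: 1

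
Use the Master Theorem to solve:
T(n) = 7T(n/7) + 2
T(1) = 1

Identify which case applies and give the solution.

a=7, b=7, f(n)=2. log_7(7) = 1. Since c=0 < 1, Case 1 applies: T(n) = Θ(n^log_b(a)) = O(n).

Answer: O(n) - Case 1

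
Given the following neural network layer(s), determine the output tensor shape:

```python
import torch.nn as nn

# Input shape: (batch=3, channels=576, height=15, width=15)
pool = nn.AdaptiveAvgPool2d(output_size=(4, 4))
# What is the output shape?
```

Input: (3, 576, 15, 15) -> Output: (3, 576, 4, 4)

Answer: (3, 576, 4, 4)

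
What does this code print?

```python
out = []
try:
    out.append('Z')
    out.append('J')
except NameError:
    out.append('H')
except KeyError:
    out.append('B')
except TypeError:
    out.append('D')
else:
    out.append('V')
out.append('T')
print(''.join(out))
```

Execution trace: 'Z' (try body) → 'J' (try body, no exception) → 'V' (else) → 'T' (after the try/except). Output: ZJVT

Answer: ZJVT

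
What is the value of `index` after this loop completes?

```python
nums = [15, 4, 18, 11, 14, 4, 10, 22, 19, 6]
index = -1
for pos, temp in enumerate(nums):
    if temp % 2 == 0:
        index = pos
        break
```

First even number index in [15, 4, 18, 11, 14, 4, 10, 22, 19, 6]
`index` takes the values: -1 → 1

Answer: 1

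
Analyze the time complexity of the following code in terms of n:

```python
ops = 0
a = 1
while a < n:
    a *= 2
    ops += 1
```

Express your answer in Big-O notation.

Each loop level contributes: log n. Multiplying the contributions gives O(log n).

Answer: O(log n)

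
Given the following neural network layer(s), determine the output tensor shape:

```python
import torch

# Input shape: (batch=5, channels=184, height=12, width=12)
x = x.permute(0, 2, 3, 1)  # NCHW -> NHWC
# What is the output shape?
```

Input: (5, 184, 12, 12) -> Output: (5, 12, 12, 184)

Answer: (5, 12, 12, 184)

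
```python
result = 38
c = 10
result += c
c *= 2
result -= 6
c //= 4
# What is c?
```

Trace:
`result = 38` → result = 38
`c = 10` → c = 10
`result += c` → result = 48
`c *= 2` → c = 20
`result -= 6` → result = 42
`c //= 4` → c = 5
So c = 5

Answer: 5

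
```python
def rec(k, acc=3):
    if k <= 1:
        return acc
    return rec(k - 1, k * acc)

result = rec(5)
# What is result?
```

Accumulator trace (n, acc): (5, 3) -> (4, 15) -> (3, 60) -> (2, 180) -> (1, 360) -> return 360

Answer: 360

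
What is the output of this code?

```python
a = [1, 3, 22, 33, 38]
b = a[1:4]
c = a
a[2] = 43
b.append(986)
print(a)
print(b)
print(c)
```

Key concept: slice vs alias.
Step by step:
`a = [1, 3, 22, 33, 38]` → a = [1, 3, 22, 33, 38]
`b = a[1:4]` → b = [3, 22, 33]
`c = a` → c = [1, 3, 22, 33, 38] (same object as a)
`a[2] = 43` → a = [1, 3, 43, 33, 38] (same object as c); c = [1, 3, 43, 33, 38] (same object as a)
`b.append(986)` → b = [3, 22, 33, 986]
`print(a)` → prints [1, 3, 43, 33, 38]
`print(b)` → prints [3, 22, 33, 986]
`print(c)` → prints [1, 3, 43, 33, 38]

Answer:
[1, 3, 43, 33, 38]
[3, 22, 33, 986]
[1, 3, 43, 33, 38]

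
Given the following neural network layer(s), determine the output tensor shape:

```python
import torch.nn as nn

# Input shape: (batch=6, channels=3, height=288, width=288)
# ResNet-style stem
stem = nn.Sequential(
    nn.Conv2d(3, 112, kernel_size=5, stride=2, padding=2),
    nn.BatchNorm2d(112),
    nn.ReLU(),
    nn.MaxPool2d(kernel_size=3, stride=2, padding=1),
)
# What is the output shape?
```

Input: (6, 3, 288, 288) -> after Conv2d 5x5 stride=2: (6, 112, 144, 144) -> Output: (6, 112, 72, 72)

Answer: (6, 112, 72, 72)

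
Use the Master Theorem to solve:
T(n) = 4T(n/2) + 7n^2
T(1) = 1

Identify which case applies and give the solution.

a=4, b=2, f(n)=7n^2. log_2(4) = 2. Since c=2 = 2, Case 2 applies: T(n) = Θ(n^log_b(a) · log n) = O(n^2 log n).

Answer: O(n^2 log n) - Case 2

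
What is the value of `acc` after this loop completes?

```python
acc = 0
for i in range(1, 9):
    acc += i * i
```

Sum of squares 1² to 8² = 204
`acc` takes the values: 0 → 1 → 5 → 14 → 30 → 55 → 91 → 140 → 204

Answer: 204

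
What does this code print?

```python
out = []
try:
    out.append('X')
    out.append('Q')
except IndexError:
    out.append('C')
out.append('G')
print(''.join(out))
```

Execution trace: 'X' (try body) → 'Q' (try body, no exception) → 'G' (after the try/except). Output: XQG

Answer: XQG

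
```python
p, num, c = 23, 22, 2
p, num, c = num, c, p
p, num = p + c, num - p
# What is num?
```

Trace:
`p, num, c = 23, 22, 2` → p = 23; num = 22; c = 2
`p, num, c = num, c, p` → p = 22; num = 2; c = 23
`p, num = p + c, num - p` → p = 45; num = -20
So num = -20

Answer: -20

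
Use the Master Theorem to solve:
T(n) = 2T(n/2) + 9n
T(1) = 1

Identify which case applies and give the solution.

a=2, b=2, f(n)=9n. log_2(2) = 1. Since c=1 = 1, Case 2 applies: T(n) = Θ(n^log_b(a) · log n) = O(n log n).

Answer: O(n log n) - Case 2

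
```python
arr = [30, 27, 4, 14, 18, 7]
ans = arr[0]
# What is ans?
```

Trace:
`arr = [30, 27, 4, 14, 18, 7]` → arr = [30, 27, 4, 14, 18, 7]
`ans = arr[0]` → ans = 30
So ans = 30

Answer: 30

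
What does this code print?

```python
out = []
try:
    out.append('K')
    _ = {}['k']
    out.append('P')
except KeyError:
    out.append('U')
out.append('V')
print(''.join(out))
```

Execution trace: 'K' (try body) → 'U' (except KeyError) → 'V' (after the try/except). Output: KUV

Answer: KUV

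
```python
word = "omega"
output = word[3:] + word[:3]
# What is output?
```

Trace:
`word = "omega"` → word = 'omega'
`output = word[3:] + word[:3]` → output = 'gaome'
So output = 'gaome'

Answer: 'gaome'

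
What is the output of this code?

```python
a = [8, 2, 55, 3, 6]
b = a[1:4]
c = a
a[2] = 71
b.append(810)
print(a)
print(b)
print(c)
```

Key concept: slice vs alias.
Step by step:
`a = [8, 2, 55, 3, 6]` → a = [8, 2, 55, 3, 6]
`b = a[1:4]` → b = [2, 55, 3]
`c = a` → c = [8, 2, 55, 3, 6] (same object as a)
`a[2] = 71` → a = [8, 2, 71, 3, 6] (same object as c); c = [8, 2, 71, 3, 6] (same object as a)
`b.append(810)` → b = [2, 55, 3, 810]
`print(a)` → prints [8, 2, 71, 3, 6]
`print(b)` → prints [2, 55, 3, 810]
`print(c)` → prints [8, 2, 71, 3, 6]

Answer:
[8, 2, 71, 3, 6]
[2, 55, 3, 810]
[8, 2, 71, 3, 6]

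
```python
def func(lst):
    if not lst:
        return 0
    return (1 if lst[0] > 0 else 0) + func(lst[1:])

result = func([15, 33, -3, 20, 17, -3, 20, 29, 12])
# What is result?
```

Count of positive elements in [15, 33, -3, 20, 17, -3, 20, 29, 12] = 7

Answer: 7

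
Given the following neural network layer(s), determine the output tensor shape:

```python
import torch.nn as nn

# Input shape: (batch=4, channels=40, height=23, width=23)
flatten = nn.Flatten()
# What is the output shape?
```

Input: (4, 40, 23, 23) -> Output: (4, 21160)

Answer: (4, 21160)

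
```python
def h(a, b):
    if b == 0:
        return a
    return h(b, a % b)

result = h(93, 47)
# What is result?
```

h(93, 47) -> h(47, 46) -> h(46, 1) -> h(1, 0) -> 1

Answer: 1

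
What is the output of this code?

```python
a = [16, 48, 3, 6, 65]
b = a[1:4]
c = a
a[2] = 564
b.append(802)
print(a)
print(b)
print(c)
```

Key concept: slice vs alias.
Step by step:
`a = [16, 48, 3, 6, 65]` → a = [16, 48, 3, 6, 65]
`b = a[1:4]` → b = [48, 3, 6]
`c = a` → c = [16, 48, 3, 6, 65] (same object as a)
`a[2] = 564` → a = [16, 48, 564, 6, 65] (same object as c); c = [16, 48, 564, 6, 65] (same object as a)
`b.append(802)` → b = [48, 3, 6, 802]
`print(a)` → prints [16, 48, 564, 6, 65]
`print(b)` → prints [48, 3, 6, 802]
`print(c)` → prints [16, 48, 564, 6, 65]

Answer:
[16, 48, 564, 6, 65]
[48, 3, 6, 802]
[16, 48, 564, 6, 65]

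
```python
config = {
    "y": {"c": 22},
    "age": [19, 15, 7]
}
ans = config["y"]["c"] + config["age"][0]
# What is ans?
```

Trace:
`config = { ...` → config = {'y': {'c': 22}, 'age': [19, 15, 7]}
`ans = config["y"]["c"] + config["age"][0]` → ans = 41
So ans = 41

Answer: 41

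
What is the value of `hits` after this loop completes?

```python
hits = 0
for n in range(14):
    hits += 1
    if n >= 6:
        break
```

Loop breaks when n reaches 6, hits is 7
`hits` takes the values: 0 → 1 → 2 → 3 → 4 → 5 → 6 → 7

Answer: 7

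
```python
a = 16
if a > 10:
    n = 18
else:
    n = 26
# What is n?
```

Trace:
`a = 16` → a = 16
`if a > 10: ...` → a > 10 is True → n = 18
So n = 18

Answer: 18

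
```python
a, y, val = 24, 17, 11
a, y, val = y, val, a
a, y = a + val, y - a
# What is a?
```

Trace:
`a, y, val = 24, 17, 11` → a = 24; y = 17; val = 11
`a, y, val = y, val, a` → a = 17; y = 11; val = 24
`a, y = a + val, y - a` → a = 41; y = -6
So a = 41

Answer: 41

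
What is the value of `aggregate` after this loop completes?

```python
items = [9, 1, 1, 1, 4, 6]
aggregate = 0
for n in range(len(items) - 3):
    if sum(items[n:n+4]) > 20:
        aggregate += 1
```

Count windows with sum > 20
`aggregate` takes the values: 0

Answer: 0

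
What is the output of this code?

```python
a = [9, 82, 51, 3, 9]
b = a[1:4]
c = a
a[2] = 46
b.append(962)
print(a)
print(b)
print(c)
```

Key concept: slice vs alias.
Step by step:
`a = [9, 82, 51, 3, 9]` → a = [9, 82, 51, 3, 9]
`b = a[1:4]` → b = [82, 51, 3]
`c = a` → c = [9, 82, 51, 3, 9] (same object as a)
`a[2] = 46` → a = [9, 82, 46, 3, 9] (same object as c); c = [9, 82, 46, 3, 9] (same object as a)
`b.append(962)` → b = [82, 51, 3, 962]
`print(a)` → prints [9, 82, 46, 3, 9]
`print(b)` → prints [82, 51, 3, 962]
`print(c)` → prints [9, 82, 46, 3, 9]

Answer:
[9, 82, 46, 3, 9]
[82, 51, 3, 962]
[9, 82, 46, 3, 9]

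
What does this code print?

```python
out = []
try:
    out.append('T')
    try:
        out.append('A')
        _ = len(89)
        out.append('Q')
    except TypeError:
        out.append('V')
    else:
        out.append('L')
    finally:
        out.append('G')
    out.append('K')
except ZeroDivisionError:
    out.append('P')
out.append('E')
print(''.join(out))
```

Execution trace: 'T' (try body) → 'A' (inner try body) → 'V' (inner except TypeError) → 'G' (inner finally) → 'K' (try body, no exception) → 'E' (after the try/except). Output: TAVGKE

Answer: TAVGKE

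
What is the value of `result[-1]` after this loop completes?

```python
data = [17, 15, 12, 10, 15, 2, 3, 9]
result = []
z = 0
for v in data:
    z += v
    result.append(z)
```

Cumulative sum ends at 83
`result` takes the values: [] → [17] → [17, 32] → [17, 32, 44] → [17, 32, 44, 54] → [17, 32, 44, 54, 69] → [17, 32, 44, 54, 69, 71] → [17, 32, 44, 54, 69, 71, 74] → [17, 32, 44, 54, 69, 71, 74, 83]
So `result[-1]` = 83

Answer: 83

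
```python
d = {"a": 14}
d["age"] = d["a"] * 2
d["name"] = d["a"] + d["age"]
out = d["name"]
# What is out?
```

Trace:
`d = {"a": 14}` → d = {'a': 14}
`d["age"] = d["a"] * 2` → d = {'a': 14, 'age': 28}
`d["name"] = d["a"] + d["age"]` → d = {'a': 14, 'age': 28, 'name': 42}
`out = d["name"]` → out = 42
So out = 42

Answer: 42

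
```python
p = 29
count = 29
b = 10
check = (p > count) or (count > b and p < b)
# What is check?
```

Trace:
`p = 29` → p = 29
`count = 29` → count = 29
`b = 10` → b = 10
`check = (p > count) or (count > b and p < b)` → check = False
So check = False

Answer: False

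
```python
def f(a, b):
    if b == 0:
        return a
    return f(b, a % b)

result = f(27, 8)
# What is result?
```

f(27, 8) -> f(8, 3) -> f(3, 2) -> f(2, 1) -> f(1, 0) -> 1

Answer: 1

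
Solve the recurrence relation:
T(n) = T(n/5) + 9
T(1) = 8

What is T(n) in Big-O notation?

Each step divides n by 5 and adds 9. After log_5(n) steps we reach T(1)=8. So T(n) = 9·log_5(n) + 8 = O(log n).

Answer: O(log n)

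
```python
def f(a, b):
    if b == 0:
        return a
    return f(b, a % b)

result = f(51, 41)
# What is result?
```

f(51, 41) -> f(41, 10) -> f(10, 1) -> f(1, 0) -> 1

Answer: 1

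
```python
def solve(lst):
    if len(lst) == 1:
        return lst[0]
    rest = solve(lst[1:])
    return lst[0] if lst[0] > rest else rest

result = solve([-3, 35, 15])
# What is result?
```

Recursive max over [-3, 35, 15] = 35

Answer: 35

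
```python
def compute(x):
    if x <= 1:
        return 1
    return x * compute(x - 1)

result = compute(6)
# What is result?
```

compute(6) = 6 * 5 * 4 * 3 * 2 * 1 = 720

Answer: 720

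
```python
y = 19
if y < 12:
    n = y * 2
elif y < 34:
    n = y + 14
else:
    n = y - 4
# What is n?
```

Trace:
`y = 19` → y = 19
`if y < 12: ...` → y < 12 is False, y < 34 is True → n = 33
So n = 33

Answer: 33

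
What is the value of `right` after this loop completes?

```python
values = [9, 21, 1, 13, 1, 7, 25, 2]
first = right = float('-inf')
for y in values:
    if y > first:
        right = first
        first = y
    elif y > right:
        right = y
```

Second largest (with repeats) in [9, 21, 1, 13, 1, 7, 25, 2]
`right` takes the values: -inf → 9 → 13 → 21

Answer: 21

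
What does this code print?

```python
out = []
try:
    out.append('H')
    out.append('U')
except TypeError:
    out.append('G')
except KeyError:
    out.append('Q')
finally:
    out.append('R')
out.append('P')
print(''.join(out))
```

Execution trace: 'H' (try body) → 'U' (try body, no exception) → 'R' (finally) → 'P' (after the try/except). Output: HURP

Answer: HURP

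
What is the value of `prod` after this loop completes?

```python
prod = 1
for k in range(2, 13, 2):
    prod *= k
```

Product of even numbers 2 to 12
`prod` takes the values: 1 → 2 → 8 → 48 → 384 → 3840 → 46080

Answer: 46080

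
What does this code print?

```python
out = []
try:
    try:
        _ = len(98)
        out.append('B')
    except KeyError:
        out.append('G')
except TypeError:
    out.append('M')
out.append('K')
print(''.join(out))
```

Execution trace: 'M' (outer except TypeError) → 'K' (after the try/except). Output: MK

Answer: MK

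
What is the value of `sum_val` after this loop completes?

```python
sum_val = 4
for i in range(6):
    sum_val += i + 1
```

Start at 4, add 1 to 6 = 25
`sum_val` takes the values: 4 → 5 → 7 → 10 → 14 → 19 → 25

Answer: 25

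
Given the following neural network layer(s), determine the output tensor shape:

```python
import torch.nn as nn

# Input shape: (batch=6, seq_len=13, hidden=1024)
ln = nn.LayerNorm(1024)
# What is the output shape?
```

Input: (6, 13, 1024) -> Output: (6, 13, 1024)

Answer: (6, 13, 1024)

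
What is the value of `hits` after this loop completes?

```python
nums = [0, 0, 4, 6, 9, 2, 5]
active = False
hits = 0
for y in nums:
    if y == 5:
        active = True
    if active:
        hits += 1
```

Count elements after first 5 in [0, 0, 4, 6, 9, 2, 5]
`hits` takes the values: 0 → 1

Answer: 1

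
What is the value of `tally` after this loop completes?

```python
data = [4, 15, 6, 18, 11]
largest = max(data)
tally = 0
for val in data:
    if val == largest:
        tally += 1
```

Count of max value 18 in [4, 15, 6, 18, 11]
`tally` takes the values: 0 → 1

Answer: 1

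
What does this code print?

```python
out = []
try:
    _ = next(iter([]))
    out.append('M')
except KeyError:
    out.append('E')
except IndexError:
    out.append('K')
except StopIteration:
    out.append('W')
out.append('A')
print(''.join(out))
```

Execution trace: 'W' (except StopIteration) → 'A' (after the try/except). Output: WA

Answer: WA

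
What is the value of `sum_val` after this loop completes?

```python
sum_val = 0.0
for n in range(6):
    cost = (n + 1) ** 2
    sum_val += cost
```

Sum of squared losses 1² + 2² + ... + 6²
`sum_val` takes the values: 0.0 → 1.0 → 5.0 → 14.0 → 30.0 → 55.0 → 91.0

Answer: 91.0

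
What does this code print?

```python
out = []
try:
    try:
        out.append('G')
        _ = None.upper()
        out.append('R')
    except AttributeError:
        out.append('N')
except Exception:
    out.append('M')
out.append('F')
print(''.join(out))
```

Execution trace: 'G' (inner try body) → 'N' (inner except AttributeError) → 'F' (after the try/except). Output: GNF

Answer: GNF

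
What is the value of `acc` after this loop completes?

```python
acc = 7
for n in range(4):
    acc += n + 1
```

Start at 7, add 1 to 4 = 17
`acc` takes the values: 7 → 8 → 10 → 13 → 17

Answer: 17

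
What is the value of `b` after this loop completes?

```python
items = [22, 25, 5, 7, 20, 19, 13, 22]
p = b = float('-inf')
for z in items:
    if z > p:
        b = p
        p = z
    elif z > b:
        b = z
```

Second largest (with repeats) in [22, 25, 5, 7, 20, 19, 13, 22]
`b` takes the values: -inf → 22

Answer: 22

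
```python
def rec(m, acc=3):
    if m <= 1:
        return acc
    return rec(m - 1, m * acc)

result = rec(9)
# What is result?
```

Accumulator trace (n, acc): (9, 3) -> (8, 27) -> (7, 216) -> (6, 1512) -> (5, 9072) -> (4, 45360) -> (3, 181440) -> (2, 544320) -> (1, 1088640) -> return 1088640

Answer: 1088640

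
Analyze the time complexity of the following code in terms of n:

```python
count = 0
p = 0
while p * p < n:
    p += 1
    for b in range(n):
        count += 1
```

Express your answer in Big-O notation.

Each loop level contributes: √n × n. Multiplying the contributions gives O(n√n).

Answer: O(n√n)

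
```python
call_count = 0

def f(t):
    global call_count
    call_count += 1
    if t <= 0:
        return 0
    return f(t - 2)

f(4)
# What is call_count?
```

Linear recursion stepping by 2: 3 calls from t=4 down to ≤0.

Answer: 3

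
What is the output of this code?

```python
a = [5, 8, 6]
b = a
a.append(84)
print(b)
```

Key concept: basic list aliasing.
Step by step:
`a = [5, 8, 6]` → a = [5, 8, 6]
`b = a` → b = [5, 8, 6] (same object as a)
`a.append(84)` → a = [5, 8, 6, 84] (same object as b); b = [5, 8, 6, 84] (same object as a)
`print(b)` → prints [5, 8, 6, 84]

Answer: [5, 8, 6, 84]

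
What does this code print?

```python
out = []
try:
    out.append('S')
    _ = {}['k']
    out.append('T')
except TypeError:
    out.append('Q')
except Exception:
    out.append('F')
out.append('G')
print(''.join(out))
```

Execution trace: 'S' (try body) → 'F' (except Exception) → 'G' (after the try/except). Output: SFG

Answer: SFG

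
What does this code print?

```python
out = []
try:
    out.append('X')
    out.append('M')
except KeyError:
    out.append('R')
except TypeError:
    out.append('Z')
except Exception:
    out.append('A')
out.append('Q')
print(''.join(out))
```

Execution trace: 'X' (try body) → 'M' (try body, no exception) → 'Q' (after the try/except). Output: XMQ

Answer: XMQ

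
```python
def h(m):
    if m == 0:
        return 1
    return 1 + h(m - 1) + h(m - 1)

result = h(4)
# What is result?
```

h(m) = 1 + 2·h(m-1), h(0)=1. Closed form: (1+1)·2^4 - 1 = 31.

Answer: 31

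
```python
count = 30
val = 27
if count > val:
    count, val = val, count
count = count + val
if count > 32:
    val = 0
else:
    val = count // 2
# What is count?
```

Trace:
`count = 30` → count = 30
`val = 27` → val = 27
`if count > val: ...` → count > val is True → count = 27; val = 30
`count = count + val` → count = 57
`if count > 32: ...` → count > 32 is True → val = 0
So count = 57

Answer: 57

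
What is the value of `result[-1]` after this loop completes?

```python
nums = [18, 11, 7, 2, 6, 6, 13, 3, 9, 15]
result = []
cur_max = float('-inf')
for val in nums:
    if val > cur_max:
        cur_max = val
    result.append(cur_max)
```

Running max ends at 18
`result` takes the values: [] → [18] → [18, 18] → [18, 18, 18] → [18, 18, 18, 18] → [18, 18, 18, 18, 18] → [18, 18, 18, 18, 18, 18] → [18, 18, 18, 18, 18, 18, 18] → [18, 18, 18, 18, 18, 18, 18, 18] → [18, 18, 18, 18, 18, 18, 18, 18, 18] → [18, 18, 18, 18, 18, 18, 18, 18, 18, 18]
So `result[-1]` = 18

Answer: 18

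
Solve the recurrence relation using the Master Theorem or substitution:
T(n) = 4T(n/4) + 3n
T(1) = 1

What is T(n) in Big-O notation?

By Master Theorem: a=4, b=4, f(n)=3n. Since log_4(4) = 1 and f(n) = Θ(n^1), Case 2 applies. T(n) = O(n log n).

Answer: O(n log n)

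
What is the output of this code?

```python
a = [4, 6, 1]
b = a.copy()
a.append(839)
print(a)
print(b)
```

Key concept: list.copy() creates independent copy.
Step by step:
`a = [4, 6, 1]` → a = [4, 6, 1]
`b = a.copy()` → b = [4, 6, 1]
`a.append(839)` → a = [4, 6, 1, 839]
`print(a)` → prints [4, 6, 1, 839]
`print(b)` → prints [4, 6, 1]

Answer:
[4, 6, 1, 839]
[4, 6, 1]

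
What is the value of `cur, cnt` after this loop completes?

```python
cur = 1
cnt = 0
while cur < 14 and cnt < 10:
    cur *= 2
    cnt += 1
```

Double until >= 14 or 10 iterations
`cur, cnt` takes the values: (1, 0) → (2, 0) → (2, 1) → (4, 1) → (4, 2) → (8, 2) → (8, 3) → (16, 3) → (16, 4)

Answer: 16, 4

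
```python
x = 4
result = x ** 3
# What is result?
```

Trace:
`x = 4` → x = 4
`result = x ** 3` → result = 64
So result = 64

Answer: 64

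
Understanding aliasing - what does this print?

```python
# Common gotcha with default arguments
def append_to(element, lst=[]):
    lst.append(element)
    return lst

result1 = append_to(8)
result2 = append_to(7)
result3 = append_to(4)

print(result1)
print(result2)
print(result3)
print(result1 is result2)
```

Key concept: mutable default argument gotcha.
Step by step:
`result1 = append_to(8)` → result1 = [8]
`result2 = append_to(7)` → result1 = [8, 7] (same object as result2); result2 = [8, 7] (same object as result1)
`result3 = append_to(4)` → result1 = [8, 7, 4] (same object as result2, result3); result2 = [8, 7, 4] (same object as result1, result3); result3 = [8, 7, 4] (same object as result1, result2)
`print(result1)` → prints [8, 7, 4]
`print(result2)` → prints [8, 7, 4]
`print(result3)` → prints [8, 7, 4]
`print(result1 is result2)` → prints True

Answer:
[8, 7, 4]
[8, 7, 4]
[8, 7, 4]
True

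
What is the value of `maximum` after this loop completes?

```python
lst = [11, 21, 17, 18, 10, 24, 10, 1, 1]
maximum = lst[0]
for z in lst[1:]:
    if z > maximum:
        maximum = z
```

Maximum of [11, 21, 17, 18, 10, 24, 10, 1, 1]
`maximum` takes the values: 11 → 21 → 24

Answer: 24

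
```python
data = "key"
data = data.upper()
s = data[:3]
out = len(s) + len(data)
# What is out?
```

Trace:
`data = "key"` → data = 'key'
`data = data.upper()` → data = 'KEY'
`s = data[:3]` → s = 'KEY'
`out = len(s) + len(data)` → out = 6
So out = 6

Answer: 6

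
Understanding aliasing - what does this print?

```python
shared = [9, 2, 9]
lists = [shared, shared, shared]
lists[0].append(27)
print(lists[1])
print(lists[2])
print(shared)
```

Key concept: list of same reference.
Step by step:
`shared = [9, 2, 9]` → shared = [9, 2, 9]
`lists = [shared, shared, shared]` → lists = [[9, 2, 9], [9, 2, 9], [9, 2, 9]]
`lists[0].append(27)` → shared = [9, 2, 9, 27]; lists = [[9, 2, 9, 27], [9, 2, 9, 27], [9, 2, 9, 27]]
`print(lists[1])` → prints [9, 2, 9, 27]
`print(lists[2])` → prints [9, 2, 9, 27]
`print(shared)` → prints [9, 2, 9, 27]

Answer:
[9, 2, 9, 27]
[9, 2, 9, 27]
[9, 2, 9, 27]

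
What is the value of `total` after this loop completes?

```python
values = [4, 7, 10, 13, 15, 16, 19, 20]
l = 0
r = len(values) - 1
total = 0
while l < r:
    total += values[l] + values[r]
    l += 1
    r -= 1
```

Sum of pairs from ends
`total` takes the values: 0 → 24 → 50 → 76 → 104

Answer: 104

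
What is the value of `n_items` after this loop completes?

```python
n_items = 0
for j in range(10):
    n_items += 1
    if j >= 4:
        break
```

Loop breaks when j reaches 4, n_items is 5
`n_items` takes the values: 0 → 1 → 2 → 3 → 4 → 5

Answer: 5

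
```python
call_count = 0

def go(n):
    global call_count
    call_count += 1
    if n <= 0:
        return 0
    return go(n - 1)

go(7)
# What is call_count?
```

Linear recursion stepping by 1: 8 calls from n=7 down to ≤0.

Answer: 8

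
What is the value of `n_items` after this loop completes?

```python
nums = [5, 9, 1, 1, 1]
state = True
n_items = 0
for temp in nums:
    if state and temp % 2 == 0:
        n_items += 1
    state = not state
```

Count even values at even positions
`n_items` takes the values: 0

Answer: 0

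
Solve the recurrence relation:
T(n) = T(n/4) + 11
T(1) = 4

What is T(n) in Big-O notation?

Each step divides n by 4 and adds 11. After log_4(n) steps we reach T(1)=4. So T(n) = 11·log_4(n) + 4 = O(log n).

Answer: O(log n)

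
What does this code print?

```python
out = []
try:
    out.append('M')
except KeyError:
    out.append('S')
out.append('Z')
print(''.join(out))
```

Execution trace: 'M' (try body, no exception) → 'Z' (after the try/except). Output: MZ

Answer: MZ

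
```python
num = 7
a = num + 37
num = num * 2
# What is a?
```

Trace:
`num = 7` → num = 7
`a = num + 37` → a = 44
`num = num * 2` → num = 14
So a = 44

Answer: 44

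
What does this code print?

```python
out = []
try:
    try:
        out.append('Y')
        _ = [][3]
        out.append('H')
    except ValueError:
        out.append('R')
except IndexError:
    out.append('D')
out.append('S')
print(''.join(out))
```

Execution trace: 'Y' (inner try body) → 'D' (outer except IndexError) → 'S' (after the try/except). Output: YDS

Answer: YDS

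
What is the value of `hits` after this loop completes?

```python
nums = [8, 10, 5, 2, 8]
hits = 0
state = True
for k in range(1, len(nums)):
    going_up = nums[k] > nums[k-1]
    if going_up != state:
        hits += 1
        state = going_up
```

Count direction changes in [8, 10, 5, 2, 8]
`hits` takes the values: 0 → 1 → 2

Answer: 2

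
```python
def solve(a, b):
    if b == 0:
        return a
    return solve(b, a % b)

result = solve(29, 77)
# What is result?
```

solve(29, 77) -> solve(77, 29) -> solve(29, 19) -> solve(19, 10) -> solve(10, 9) -> solve(9, 1) -> solve(1, 0) -> 1

Answer: 1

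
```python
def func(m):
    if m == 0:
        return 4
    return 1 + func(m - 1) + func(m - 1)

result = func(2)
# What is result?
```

func(m) = 1 + 2·func(m-1), func(0)=4. Closed form: (4+1)·2^2 - 1 = 19.

Answer: 19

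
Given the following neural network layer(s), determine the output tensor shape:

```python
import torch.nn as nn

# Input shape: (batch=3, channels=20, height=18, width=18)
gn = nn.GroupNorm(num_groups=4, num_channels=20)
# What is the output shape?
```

Input: (3, 20, 18, 18) -> Output: (3, 20, 18, 18)

Answer: (3, 20, 18, 18)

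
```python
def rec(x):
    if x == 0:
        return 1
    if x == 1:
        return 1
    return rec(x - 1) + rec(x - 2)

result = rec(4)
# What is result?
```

Build up from base cases: rec(0)=1, rec(1)=1, rec(2)=2, rec(3)=3, rec(4)=5

Answer: 5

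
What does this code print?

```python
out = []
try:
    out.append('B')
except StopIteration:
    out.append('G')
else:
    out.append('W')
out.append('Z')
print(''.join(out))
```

Execution trace: 'B' (try body, no exception) → 'W' (else) → 'Z' (after the try/except). Output: BWZ

Answer: BWZ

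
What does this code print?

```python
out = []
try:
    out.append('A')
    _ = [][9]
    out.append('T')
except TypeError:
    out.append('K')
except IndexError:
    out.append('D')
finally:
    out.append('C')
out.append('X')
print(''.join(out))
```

Execution trace: 'A' (try body) → 'D' (except IndexError) → 'C' (finally) → 'X' (after the try/except). Output: ADCX

Answer: ADCX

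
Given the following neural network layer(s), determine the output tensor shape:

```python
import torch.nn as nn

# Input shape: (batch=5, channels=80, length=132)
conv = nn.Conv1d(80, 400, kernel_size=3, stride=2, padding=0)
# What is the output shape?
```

Input: (5, 80, 132) -> Output: (5, 400, 65)

Answer: (5, 400, 65)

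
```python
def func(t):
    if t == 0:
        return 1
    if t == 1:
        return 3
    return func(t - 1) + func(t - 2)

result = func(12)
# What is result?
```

Build up from base cases: func(0)=1, func(1)=3, func(2)=4, func(3)=7, func(4)=11, func(5)=18, func(6)=29, ..., func(12)=521

Answer: 521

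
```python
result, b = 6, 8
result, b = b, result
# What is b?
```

Trace:
`result, b = 6, 8` → result = 6; b = 8
`result, b = b, result` → result = 8; b = 6
So b = 6

Answer: 6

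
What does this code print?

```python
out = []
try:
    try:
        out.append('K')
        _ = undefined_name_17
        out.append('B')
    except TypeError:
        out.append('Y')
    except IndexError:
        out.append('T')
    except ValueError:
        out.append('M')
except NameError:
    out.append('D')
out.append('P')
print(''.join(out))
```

Execution trace: 'K' (try body) → 'D' (outer except NameError) → 'P' (after the try/except). Output: KDP

Answer: KDP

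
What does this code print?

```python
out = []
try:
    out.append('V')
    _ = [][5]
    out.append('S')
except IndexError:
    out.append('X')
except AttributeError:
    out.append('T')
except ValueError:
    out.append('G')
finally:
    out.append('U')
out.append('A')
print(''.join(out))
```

Execution trace: 'V' (try body) → 'X' (except IndexError) → 'U' (finally) → 'A' (after the try/except). Output: VXUA

Answer: VXUA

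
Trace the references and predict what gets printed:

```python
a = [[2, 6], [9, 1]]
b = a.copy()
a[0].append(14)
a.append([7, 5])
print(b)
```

Key concept: shallow copy with nested lists.
Step by step:
`a = [[2, 6], [9, 1]]` → a = [[2, 6], [9, 1]]
`b = a.copy()` → b = [[2, 6], [9, 1]]
`a[0].append(14)` → a = [[2, 6, 14], [9, 1]]; b = [[2, 6, 14], [9, 1]]
`a.append([7, 5])` → a = [[2, 6, 14], [9, 1], [7, 5]]
`print(b)` → prints [[2, 6, 14], [9, 1]]

Answer: [[2, 6, 14], [9, 1]]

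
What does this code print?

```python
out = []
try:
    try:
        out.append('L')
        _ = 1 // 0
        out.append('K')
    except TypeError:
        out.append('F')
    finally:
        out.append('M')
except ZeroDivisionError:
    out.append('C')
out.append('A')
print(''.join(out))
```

Execution trace: 'L' (try body) → 'M' (finally) → 'C' (outer except ZeroDivisionError) → 'A' (after the try/except). Output: LMCA

Answer: LMCA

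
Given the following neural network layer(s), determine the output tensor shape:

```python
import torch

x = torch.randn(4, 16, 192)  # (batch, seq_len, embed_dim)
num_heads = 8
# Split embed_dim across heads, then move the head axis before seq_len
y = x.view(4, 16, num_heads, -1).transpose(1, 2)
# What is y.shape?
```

Input: (4, 16, 192) -> head_dim = 192 // 8 = 24; after view: (4, 16, 8, 24) -> after transpose(1, 2): (4, 8, 16, 24) -> Output: (4, 8, 16, 24)

Answer: (4, 8, 16, 24)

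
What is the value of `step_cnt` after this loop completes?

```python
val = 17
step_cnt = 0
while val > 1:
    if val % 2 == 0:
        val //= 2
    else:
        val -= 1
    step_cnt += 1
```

Steps to reduce 17 to 1
`step_cnt` takes the values: 0 → 1 → 2 → 3 → 4 → 5

Answer: 5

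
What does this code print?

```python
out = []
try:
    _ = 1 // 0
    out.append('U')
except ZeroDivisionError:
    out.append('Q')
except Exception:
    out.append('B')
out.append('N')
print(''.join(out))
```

Execution trace: 'Q' (except ZeroDivisionError) → 'N' (after the try/except). Output: QN

Answer: QN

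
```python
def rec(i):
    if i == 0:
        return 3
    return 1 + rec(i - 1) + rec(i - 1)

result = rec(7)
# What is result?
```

rec(i) = 1 + 2·rec(i-1), rec(0)=3. Closed form: (3+1)·2^7 - 1 = 511.

Answer: 511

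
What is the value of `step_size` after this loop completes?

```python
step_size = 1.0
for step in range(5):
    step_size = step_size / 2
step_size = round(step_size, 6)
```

Halving LR 5 times: 1 / 2^5
`step_size` takes the values: 1.0 → 0.5 → 0.25 → 0.125 → 0.0625 → 0.03125

Answer: 0.03125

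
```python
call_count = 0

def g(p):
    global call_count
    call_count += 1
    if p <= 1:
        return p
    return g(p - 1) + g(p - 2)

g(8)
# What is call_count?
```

Calls(p) = 1 + Calls(p-1) + Calls(p-2); Calls(0)=Calls(1)=1. For p=8 this gives 67.

Answer: 67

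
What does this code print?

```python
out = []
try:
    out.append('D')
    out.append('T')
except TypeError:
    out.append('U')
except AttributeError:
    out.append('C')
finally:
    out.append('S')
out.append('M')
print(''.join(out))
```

Execution trace: 'D' (try body) → 'T' (try body, no exception) → 'S' (finally) → 'M' (after the try/except). Output: DTSM

Answer: DTSM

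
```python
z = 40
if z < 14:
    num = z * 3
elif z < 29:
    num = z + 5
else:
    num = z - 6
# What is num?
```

Trace:
`z = 40` → z = 40
`if z < 14: ...` → z < 14 is False, z < 29 is False, take else branch → num = 34
So num = 34

Answer: 34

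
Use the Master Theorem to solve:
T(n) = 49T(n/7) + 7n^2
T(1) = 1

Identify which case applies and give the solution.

a=49, b=7, f(n)=7n^2. log_7(49) = 2. Since c=2 = 2, Case 2 applies: T(n) = Θ(n^log_b(a) · log n) = O(n^2 log n).

Answer: O(n^2 log n) - Case 2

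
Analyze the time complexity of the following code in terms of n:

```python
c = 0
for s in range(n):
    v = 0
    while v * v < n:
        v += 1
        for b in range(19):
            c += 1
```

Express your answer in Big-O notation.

Each loop level contributes: n × √n × 1. Multiplying the contributions gives O(n√n).

Answer: O(n√n)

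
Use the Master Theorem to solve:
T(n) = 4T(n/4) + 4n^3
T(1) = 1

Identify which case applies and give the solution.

a=4, b=4, f(n)=4n^3. log_4(4) = 1. Since c=3 > 1 and the regularity condition holds (4(n/4)^3 = (4/4^3)n^3 with 4/4^3 < 1), Case 3 applies: T(n) = Θ(f(n)) = O(n^3).

Answer: O(n^3) - Case 3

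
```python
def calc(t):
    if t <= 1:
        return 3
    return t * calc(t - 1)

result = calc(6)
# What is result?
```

calc(6) = 6 * 5 * 4 * 3 * 2 * 3 = 2160

Answer: 2160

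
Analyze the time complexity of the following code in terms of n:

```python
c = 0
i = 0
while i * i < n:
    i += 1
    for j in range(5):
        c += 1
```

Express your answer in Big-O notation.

Each loop level contributes: √n × 1. Multiplying the contributions gives O(√n).

Answer: O(√n)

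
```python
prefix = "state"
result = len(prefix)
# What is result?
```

Trace:
`prefix = "state"` → prefix = 'state'
`result = len(prefix)` → result = 5
So result = 5

Answer: 5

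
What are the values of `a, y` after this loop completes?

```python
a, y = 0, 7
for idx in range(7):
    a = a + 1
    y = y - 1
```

a goes 0→7, y goes 7→0
`a, y` takes the values: (0, 7) → (1, 7) → (1, 6) → (2, 6) → (2, 5) → (3, 5) → (3, 4) → (4, 4) → (4, 3) → (5, 3) → (5, 2) → (6, 2) → (6, 1) → (7, 1) → (7, 0)

Answer: 7, 0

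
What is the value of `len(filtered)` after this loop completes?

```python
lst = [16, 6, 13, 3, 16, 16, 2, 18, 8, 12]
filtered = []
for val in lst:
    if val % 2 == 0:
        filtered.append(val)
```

Count even numbers in [16, 6, 13, 3, 16, 16, 2, 18, 8, 12]
`filtered` takes the values: [] → [16] → [16, 6] → [16, 6, 16] → [16, 6, 16, 16] → [16, 6, 16, 16, 2] → [16, 6, 16, 16, 2, 18] → [16, 6, 16, 16, 2, 18, 8] → [16, 6, 16, 16, 2, 18, 8, 12]
So `len(filtered)` = 8

Answer: 8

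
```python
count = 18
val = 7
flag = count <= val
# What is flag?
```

Trace:
`count = 18` → count = 18
`val = 7` → val = 7
`flag = count <= val` → flag = False
So flag = False

Answer: False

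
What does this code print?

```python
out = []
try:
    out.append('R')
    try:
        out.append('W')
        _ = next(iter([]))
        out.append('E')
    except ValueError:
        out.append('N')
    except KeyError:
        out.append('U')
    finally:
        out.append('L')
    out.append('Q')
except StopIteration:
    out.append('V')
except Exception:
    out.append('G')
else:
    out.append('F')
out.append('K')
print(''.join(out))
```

Execution trace: 'R' (try body) → 'W' (inner try body) → 'L' (inner finally) → 'V' (except StopIteration) → 'K' (after the try/except). Output: RWLVK

Answer: RWLVK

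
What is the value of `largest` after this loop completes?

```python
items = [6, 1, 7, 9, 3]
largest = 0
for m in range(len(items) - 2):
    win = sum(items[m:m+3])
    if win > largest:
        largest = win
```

Max sum of 3-element window in [6, 1, 7, 9, 3]
`largest` takes the values: 0 → 14 → 17 → 19

Answer: 19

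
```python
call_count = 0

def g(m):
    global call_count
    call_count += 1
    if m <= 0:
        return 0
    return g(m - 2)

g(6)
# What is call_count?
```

Linear recursion stepping by 2: 4 calls from m=6 down to ≤0.

Answer: 4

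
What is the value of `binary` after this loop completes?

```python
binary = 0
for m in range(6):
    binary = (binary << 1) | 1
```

Build 6 consecutive 1-bits: 0b111111
`binary` takes the values: 0 → 1 → 3 → 7 → 15 → 31 → 63

Answer: 63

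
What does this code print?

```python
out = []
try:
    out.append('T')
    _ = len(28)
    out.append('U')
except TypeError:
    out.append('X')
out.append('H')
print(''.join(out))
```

Execution trace: 'T' (try body) → 'X' (except TypeError) → 'H' (after the try/except). Output: TXH

Answer: TXH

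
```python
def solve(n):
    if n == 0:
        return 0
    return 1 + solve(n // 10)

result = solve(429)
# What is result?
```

Count of digits of 429: 3

Answer: 3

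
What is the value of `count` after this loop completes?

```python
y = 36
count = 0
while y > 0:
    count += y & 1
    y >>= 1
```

Count set bits in 36 (binary: 0b100100)
`count` takes the values: 0 → 1 → 2

Answer: 2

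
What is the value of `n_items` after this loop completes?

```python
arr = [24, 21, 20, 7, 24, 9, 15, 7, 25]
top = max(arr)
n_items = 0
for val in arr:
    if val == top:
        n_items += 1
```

Count of max value 25 in [24, 21, 20, 7, 24, 9, 15, 7, 25]
`n_items` takes the values: 0 → 1

Answer: 1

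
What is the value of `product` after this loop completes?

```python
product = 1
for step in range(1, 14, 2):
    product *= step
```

Product of 1, 3, 5, ... up to 13
`product` takes the values: 1 → 3 → 15 → 105 → 945 → 10395 → 135135

Answer: 135135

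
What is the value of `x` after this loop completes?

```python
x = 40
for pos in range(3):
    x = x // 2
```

Halve 3 times: 40 // 2^3 = 5
`x` takes the values: 40 → 20 → 10 → 5

Answer: 5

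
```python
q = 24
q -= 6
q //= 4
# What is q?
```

Trace:
`q = 24` → q = 24
`q -= 6` → q = 18
`q //= 4` → q = 4
So q = 4

Answer: 4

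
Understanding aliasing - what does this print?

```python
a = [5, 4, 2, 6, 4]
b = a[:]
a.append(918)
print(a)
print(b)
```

Key concept: slice [:] creates copy.
Step by step:
`a = [5, 4, 2, 6, 4]` → a = [5, 4, 2, 6, 4]
`b = a[:]` → b = [5, 4, 2, 6, 4]
`a.append(918)` → a = [5, 4, 2, 6, 4, 918]
`print(a)` → prints [5, 4, 2, 6, 4, 918]
`print(b)` → prints [5, 4, 2, 6, 4]

Answer:
[5, 4, 2, 6, 4, 918]
[5, 4, 2, 6, 4]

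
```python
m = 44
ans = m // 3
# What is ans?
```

Trace:
`m = 44` → m = 44
`ans = m // 3` → ans = 14
So ans = 14

Answer: 14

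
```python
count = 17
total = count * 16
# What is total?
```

Trace:
`count = 17` → count = 17
`total = count * 16` → total = 272
So total = 272

Answer: 272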